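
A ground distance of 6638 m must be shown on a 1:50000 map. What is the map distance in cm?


map_cm = 6638 * 100 / 50000 = 13.276 cm ≈ 13.28 cm

13.28 cm


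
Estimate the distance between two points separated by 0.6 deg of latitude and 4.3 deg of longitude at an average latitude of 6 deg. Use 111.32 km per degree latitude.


dlat_km = 0.6 * 111.32 = 66.792
dlon_km = 4.3 * 111.32 * cos(6) ≈ 476.054
dist = sqrt(66.792^2 + 476.054^2) ≈ 480.7 km

480.7 km


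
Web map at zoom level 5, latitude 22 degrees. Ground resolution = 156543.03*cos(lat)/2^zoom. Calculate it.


res = 156543.03 * cos(22) / 2^5 = 156543.03 * 0.92718385 / 32 = 4535.76 m/pixel

4535.76 m/pixel


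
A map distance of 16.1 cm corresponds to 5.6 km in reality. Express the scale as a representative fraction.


ground = 5.6 km = 560000 cm; RF denominator = ground / map = 560000 / 16.1 ≈ 34783; RF = 1:34783

1:34783


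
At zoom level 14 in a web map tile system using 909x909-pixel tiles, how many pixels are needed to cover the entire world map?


tiles per axis = 2^14 = 16384
total tiles = 16384^2 = 268435456
pixels per axis = 16384 * 909 = 14893056
total pixels = 14893056^2 = 221803117019136

221803117019136 pixels


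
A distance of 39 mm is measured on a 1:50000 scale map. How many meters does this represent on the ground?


ground = 39 mm * 50000 / 1000 = 1950.0 m

1950.0 m


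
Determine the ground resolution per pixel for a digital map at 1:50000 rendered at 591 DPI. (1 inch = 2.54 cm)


pixel_cm = 2.54 / 591 ≈ 0.004298 cm
ground = pixel_cm * 50000 / 100 = 2.54 * 50000 / (591 * 100) = 127000 / 59100 ≈ 2.15 m

2.15 m


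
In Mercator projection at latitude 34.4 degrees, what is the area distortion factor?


area_distortion = 1/cos^2(34.4) = 1.469

1.469


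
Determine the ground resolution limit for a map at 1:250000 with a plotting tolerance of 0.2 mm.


ground = 0.2 mm * 250000 / 1000 = 50.0 m

50.0 m


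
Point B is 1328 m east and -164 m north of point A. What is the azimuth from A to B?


az = atan2(1328, -164) = 97.0 deg
adjusted to 0-360: 97.0 degrees

97.0 degrees


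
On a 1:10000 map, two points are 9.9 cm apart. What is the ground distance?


ground = 9.9 cm * 10000 / 100 = 990.0 m

990.0 m


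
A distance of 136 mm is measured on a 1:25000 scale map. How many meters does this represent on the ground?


ground = 136 mm * 25000 / 1000 = 3400.0 m

3400.0 m


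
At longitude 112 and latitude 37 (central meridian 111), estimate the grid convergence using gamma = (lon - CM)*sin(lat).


gamma = (112 - 111) * sin(37) = 1 * 0.601815 = 0.602 degrees

0.602 degrees


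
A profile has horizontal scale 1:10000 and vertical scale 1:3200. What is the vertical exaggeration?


VE = horizontal_scale / vertical_scale = 10000 / 3200 = 3.125 ≈ 3.1

3.1x


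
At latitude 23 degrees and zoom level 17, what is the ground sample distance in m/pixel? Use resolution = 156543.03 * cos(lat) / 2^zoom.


res = 156543.03 * cos(23) / 2^17 = 156543.03 * 0.92050485 / 131072 = 1.1 m/pixel

1.1 m/pixel


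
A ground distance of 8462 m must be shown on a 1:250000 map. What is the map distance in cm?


map_cm = 8462 * 100 / 250000 = 3.3848 cm ≈ 3.38 cm

3.38 cm


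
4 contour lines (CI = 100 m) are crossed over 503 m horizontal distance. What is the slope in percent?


elevation change = 4 * 100 = 400 m
slope = 400 / 503 * 100 = 79.5%

79.5%


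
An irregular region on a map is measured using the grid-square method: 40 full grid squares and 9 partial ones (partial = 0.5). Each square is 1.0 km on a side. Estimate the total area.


effective squares = 40 + 9 * 0.5 = 44.5
area = 44.5 * 1.0 = 44.5 km^2

44.5 km^2


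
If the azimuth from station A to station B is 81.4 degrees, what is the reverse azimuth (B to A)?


back azimuth = (81.4 + 180) mod 360 = 261.4 degrees

261.4 degrees


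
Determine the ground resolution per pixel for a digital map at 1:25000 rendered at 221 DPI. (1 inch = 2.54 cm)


pixel_cm = 2.54 / 221 ≈ 0.011493 cm
ground = pixel_cm * 25000 / 100 = 2.54 * 25000 / (221 * 100) = 63500 / 22100 ≈ 2.87 m

2.87 m


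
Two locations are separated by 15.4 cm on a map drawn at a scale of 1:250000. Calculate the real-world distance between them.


ground = 15.4 cm * 250000 / 100 = 38500.0 m = 38.5 km

38.5 km


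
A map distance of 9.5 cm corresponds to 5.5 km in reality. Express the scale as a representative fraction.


ground = 5.5 km = 550000 cm; RF denominator = ground / map = 550000 / 9.5 ≈ 57895; RF = 1:57895

1:57895


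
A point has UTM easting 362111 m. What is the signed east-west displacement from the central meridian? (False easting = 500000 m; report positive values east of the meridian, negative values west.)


displacement = 362111 - 500000 = -137889 m

-137889 m


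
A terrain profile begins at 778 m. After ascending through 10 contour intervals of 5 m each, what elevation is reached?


elevation = 778 + 10 * 5 = 828 m

828 m


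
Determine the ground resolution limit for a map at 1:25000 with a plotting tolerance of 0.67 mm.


ground = 0.67 mm * 25000 / 1000 = 16.75 m

16.75 m


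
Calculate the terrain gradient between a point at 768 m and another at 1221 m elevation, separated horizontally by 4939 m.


gradient = (1221 - 768) / 4939 = 453 / 4939 = 0.0917

0.0917


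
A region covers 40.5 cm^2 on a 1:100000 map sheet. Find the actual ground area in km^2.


ground_area = 40.5 * (100000/100)^2 = 40500000.0 m^2 = 40.5 km^2

40.5 km^2


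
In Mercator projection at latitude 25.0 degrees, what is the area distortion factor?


area_distortion = 1/cos^2(25.0) = 1.217

1.217


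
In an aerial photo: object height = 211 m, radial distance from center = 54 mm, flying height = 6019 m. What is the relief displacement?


d = h * r / H = 211 * 54 / 6019 = 1.89 mm

1.89 mm


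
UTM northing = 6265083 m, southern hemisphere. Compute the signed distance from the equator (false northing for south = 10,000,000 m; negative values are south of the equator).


For southern: actual = 6265083 - 10000000 = -3734917 m

-3734917 m


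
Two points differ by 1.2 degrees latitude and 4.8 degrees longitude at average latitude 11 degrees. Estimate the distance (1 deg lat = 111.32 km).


dlat_km = 1.2 * 111.32 = 133.584
dlon_km = 4.8 * 111.32 * cos(11) ≈ 524.519
dist = sqrt(133.584^2 + 524.519^2) ≈ 541.3 km

541.3 km


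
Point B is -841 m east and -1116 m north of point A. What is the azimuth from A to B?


az = atan2(-841, -1116) = -143.0 deg
adjusted to 0-360: 217.0 degrees

217.0 degrees


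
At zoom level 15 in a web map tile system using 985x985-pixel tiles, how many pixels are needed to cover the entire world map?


tiles per axis = 2^15 = 32768
total tiles = 32768^2 = 1073741824
pixels per axis = 32768 * 985 = 32276480
total pixels = 32276480^2 = 1041771161190400

1041771161190400 pixels


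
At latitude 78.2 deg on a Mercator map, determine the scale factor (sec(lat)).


SF = 1 / cos(78.2) = 1 / 0.204496 = 4.89

4.89


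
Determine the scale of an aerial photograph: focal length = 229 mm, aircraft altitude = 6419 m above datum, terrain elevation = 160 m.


scale = f / (H - h) = 229 mm / 6259 m = 229 / 6259000 = 1:27332

1:27332


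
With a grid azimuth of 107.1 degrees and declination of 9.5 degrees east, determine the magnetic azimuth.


magnetic azimuth = grid azimuth - declination (east +ve)
mag_az = 107.1 - 9.5 = 97.6 degrees

97.6 degrees


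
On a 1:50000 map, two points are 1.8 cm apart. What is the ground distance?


ground = 1.8 cm * 50000 / 100 = 900.0 m

900.0 m


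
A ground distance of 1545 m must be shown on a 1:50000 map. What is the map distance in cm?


map_cm = 1545 * 100 / 50000 = 3.09 cm

3.09 cm


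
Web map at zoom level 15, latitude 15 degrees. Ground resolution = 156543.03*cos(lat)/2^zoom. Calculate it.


res = 156543.03 * cos(15) / 2^15 = 156543.03 * 0.96592583 / 32768 = 4.61 m/pixel

4.61 m/pixel


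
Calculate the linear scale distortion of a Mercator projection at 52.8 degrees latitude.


SF = 1 / cos(52.8) = 1 / 0.604599 = 1.654

1.654


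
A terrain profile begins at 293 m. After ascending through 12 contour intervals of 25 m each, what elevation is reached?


elevation = 293 + 12 * 25 = 593 m

593 m


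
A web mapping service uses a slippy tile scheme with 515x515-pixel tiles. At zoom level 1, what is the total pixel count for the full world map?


tiles per axis = 2^1 = 2
total tiles = 2^2 = 4
pixels per axis = 2 * 515 = 1030
total pixels = 1030^2 = 1060900

1060900 pixels


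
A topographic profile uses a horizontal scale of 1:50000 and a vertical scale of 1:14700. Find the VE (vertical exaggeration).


VE = horizontal_scale / vertical_scale = 50000 / 14700 ≈ 3.4

3.4x


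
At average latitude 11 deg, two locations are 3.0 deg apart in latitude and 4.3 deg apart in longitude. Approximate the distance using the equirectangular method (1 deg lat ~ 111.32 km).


dlat_km = 3.0 * 111.32 = 333.96
dlon_km = 4.3 * 111.32 * cos(11) ≈ 469.881
dist = sqrt(333.96^2 + 469.881^2) ≈ 576.5 km

576.5 km


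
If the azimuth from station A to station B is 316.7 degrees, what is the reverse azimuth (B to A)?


back azimuth = (316.7 + 180) mod 360 = 136.7 degrees

136.7 degrees


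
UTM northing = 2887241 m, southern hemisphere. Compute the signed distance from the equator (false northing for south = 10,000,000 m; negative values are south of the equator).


For southern: actual = 2887241 - 10000000 = -7112759 m

-7112759 m


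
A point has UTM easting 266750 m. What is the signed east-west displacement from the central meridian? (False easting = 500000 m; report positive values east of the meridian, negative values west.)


displacement = 266750 - 500000 = -233250 m

-233250 m


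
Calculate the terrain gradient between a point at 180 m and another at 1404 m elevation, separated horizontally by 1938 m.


gradient = (1404 - 180) / 1938 = 1224 / 1938 = 0.6316

0.6316


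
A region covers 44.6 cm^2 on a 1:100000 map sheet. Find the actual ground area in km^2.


ground_area = 44.6 * (100000/100)^2 = 44600000.0 m^2 = 44.6 km^2

44.6 km^2


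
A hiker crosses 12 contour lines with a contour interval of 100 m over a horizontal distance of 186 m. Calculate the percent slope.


elevation change = 12 * 100 = 1200 m
slope = 1200 / 186 * 100 = 645.2%

645.2%


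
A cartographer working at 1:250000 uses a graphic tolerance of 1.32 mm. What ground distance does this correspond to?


ground = 1.32 mm * 250000 / 1000 = 330.0 m

330.0 m


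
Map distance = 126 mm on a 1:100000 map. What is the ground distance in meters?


ground = 126 mm * 100000 / 1000 = 12600.0 m

12600.0 m


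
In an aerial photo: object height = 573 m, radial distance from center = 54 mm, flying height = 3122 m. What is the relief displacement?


d = h * r / H = 573 * 54 / 3122 = 9.91 mm

9.91 mm


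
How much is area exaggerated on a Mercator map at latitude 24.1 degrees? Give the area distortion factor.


area_distortion = 1/cos^2(24.1) = 1.2

1.2


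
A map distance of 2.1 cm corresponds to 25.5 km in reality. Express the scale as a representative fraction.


ground = 25.5 km = 2550000 cm; RF denominator = ground / map = 2550000 / 2.1 ≈ 1214286; RF = 1:1214286

1:1214286


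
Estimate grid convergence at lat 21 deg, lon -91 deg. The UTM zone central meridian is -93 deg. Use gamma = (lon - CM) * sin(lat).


gamma = (-91 - -93) * sin(21) = 2 * 0.358368 = 0.717 degrees

0.717 degrees


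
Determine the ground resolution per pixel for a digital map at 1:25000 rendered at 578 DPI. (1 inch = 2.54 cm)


pixel_cm = 2.54 / 578 ≈ 0.004394 cm
ground = pixel_cm * 25000 / 100 = 2.54 * 25000 / (578 * 100) = 63500 / 57800 ≈ 1.1 m

1.1 m


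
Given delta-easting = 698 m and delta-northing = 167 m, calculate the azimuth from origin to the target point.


az = atan2(698, 167) = 76.5 deg
adjusted to 0-360: 76.5 degrees

76.5 degrees


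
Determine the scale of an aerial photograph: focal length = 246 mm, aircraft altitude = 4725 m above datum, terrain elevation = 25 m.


scale = f / (H - h) = 246 mm / 4700 m = 246 / 4700000 = 1:19106

1:19106


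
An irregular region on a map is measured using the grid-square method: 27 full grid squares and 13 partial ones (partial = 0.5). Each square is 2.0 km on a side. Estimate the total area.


effective squares = 27 + 13 * 0.5 = 33.5
area = 33.5 * 4.0 = 134.0 km^2

134.0 km^2


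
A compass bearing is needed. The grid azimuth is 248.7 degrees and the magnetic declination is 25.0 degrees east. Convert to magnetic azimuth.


magnetic azimuth = grid azimuth - declination (east +ve)
mag_az = 248.7 - 25.0 = 223.7 degrees

223.7 degrees


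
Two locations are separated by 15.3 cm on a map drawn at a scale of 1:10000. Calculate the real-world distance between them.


ground = 15.3 cm * 10000 / 100 = 1530.0 m = 1.53 km

1.53 km


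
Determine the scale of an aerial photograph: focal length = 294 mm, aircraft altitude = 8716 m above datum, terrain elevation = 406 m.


scale = f / (H - h) = 294 mm / 8310 m = 294 / 8310000 = 1:28265

1:28265


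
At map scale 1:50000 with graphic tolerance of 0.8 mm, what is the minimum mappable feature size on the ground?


ground = 0.8 mm * 50000 / 1000 = 40.0 m

40.0 m


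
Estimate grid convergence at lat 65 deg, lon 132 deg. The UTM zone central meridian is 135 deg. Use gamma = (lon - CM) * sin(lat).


gamma = (132 - 135) * sin(65) = -3 * 0.906308 = -2.719 degrees

-2.719 degrees


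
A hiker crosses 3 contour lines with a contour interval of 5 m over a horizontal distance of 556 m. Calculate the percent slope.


elevation change = 3 * 5 = 15 m
slope = 15 / 556 * 100 = 2.7%

2.7%


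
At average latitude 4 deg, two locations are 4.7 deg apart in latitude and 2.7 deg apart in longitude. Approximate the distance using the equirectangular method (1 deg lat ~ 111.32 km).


dlat_km = 4.7 * 111.32 = 523.204
dlon_km = 2.7 * 111.32 * cos(4) ≈ 299.832
dist = sqrt(523.204^2 + 299.832^2) ≈ 603.0 km

603.0 km


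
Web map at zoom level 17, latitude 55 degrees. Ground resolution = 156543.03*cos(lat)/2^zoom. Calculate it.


res = 156543.03 * cos(55) / 2^17 = 156543.03 * 0.57357644 / 131072 = 0.69 m/pixel

0.69 m/pixel


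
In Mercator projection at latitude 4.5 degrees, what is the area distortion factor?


area_distortion = 1/cos^2(4.5) = 1.006

1.006


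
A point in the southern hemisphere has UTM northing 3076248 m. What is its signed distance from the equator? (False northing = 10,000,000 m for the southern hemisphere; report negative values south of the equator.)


For southern: actual = 3076248 - 10000000 = -6923752 m

-6923752 m


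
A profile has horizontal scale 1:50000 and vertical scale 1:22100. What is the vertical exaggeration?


VE = horizontal_scale / vertical_scale = 50000 / 22100 ≈ 2.3

2.3x


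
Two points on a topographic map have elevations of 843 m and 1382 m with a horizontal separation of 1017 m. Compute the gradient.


gradient = (1382 - 843) / 1017 = 539 / 1017 = 0.53

0.53


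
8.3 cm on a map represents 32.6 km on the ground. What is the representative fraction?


ground = 32.6 km = 3260000 cm; RF denominator = ground / map = 3260000 / 8.3 ≈ 392771; RF = 1:392771

1:392771


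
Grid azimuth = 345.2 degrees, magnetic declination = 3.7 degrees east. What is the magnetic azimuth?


magnetic azimuth = grid azimuth - declination (east +ve)
mag_az = 345.2 - 3.7 = 341.5 degrees

341.5 degrees


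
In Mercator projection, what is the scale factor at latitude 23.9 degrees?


SF = 1 / cos(23.9) = 1 / 0.914254 = 1.094

1.094


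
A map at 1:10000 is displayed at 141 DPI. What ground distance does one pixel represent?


pixel_cm = 2.54 / 141 ≈ 0.018014 cm
ground = pixel_cm * 10000 / 100 = 2.54 * 10000 / (141 * 100) = 25400 / 14100 ≈ 1.8 m

1.8 m


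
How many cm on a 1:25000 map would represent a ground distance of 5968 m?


map_cm = 5968 * 100 / 25000 = 23.872 cm ≈ 23.87 cm

23.87 cm


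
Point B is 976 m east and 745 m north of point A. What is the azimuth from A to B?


az = atan2(976, 745) = 52.6 deg
adjusted to 0-360: 52.6 degrees

52.6 degrees


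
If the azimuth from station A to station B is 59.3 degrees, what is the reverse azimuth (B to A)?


back azimuth = (59.3 + 180) mod 360 = 239.3 degrees

239.3 degrees


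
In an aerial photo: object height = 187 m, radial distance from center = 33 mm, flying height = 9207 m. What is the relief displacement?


d = h * r / H = 187 * 33 / 9207 = 0.67 mm

0.67 mm


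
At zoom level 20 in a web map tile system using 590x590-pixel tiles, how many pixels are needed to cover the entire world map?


tiles per axis = 2^20 = 1048576
total tiles = 1048576^2 = 1099511627776
pixels per axis = 1048576 * 590 = 618659840
total pixels = 618659840^2 = 382739997628825600

382739997628825600 pixels


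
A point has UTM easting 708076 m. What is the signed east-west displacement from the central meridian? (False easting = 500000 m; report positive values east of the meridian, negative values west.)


displacement = 708076 - 500000 = 208076 m

208076 m


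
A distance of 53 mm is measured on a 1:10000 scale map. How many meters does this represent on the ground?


ground = 53 mm * 10000 / 1000 = 530.0 m

530.0 m


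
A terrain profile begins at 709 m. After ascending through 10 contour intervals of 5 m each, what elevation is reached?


elevation = 709 + 10 * 5 = 759 m

759 m


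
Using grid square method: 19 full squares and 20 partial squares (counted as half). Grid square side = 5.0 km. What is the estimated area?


effective squares = 19 + 20 * 0.5 = 29.0
area = 29.0 * 25.0 = 725.0 km^2

725.0 km^2


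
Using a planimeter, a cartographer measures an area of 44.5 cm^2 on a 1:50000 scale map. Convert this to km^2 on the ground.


ground_area = 44.5 * (50000/100)^2 = 11125000.0 m^2 = 11.125 km^2

11.125 km^2


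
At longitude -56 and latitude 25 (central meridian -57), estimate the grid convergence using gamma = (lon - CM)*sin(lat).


gamma = (-56 - -57) * sin(25) = 1 * 0.422618 = 0.423 degrees

0.423 degrees


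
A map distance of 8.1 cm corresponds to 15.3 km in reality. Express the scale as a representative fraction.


ground = 15.3 km = 1530000 cm; RF denominator = ground / map = 1530000 / 8.1 ≈ 188889; RF = 1:188889

1:188889


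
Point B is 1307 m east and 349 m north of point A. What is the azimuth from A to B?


az = atan2(1307, 349) = 75.0 deg
adjusted to 0-360: 75.0 degrees

75.0 degrees


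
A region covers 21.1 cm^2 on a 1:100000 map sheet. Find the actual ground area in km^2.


ground_area = 21.1 * (100000/100)^2 = 21100000.0 m^2 = 21.1 km^2

21.1 km^2


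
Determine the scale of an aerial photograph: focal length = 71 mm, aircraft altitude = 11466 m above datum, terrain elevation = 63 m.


scale = f / (H - h) = 71 mm / 11403 m = 71 / 11403000 = 1:160606

1:160606


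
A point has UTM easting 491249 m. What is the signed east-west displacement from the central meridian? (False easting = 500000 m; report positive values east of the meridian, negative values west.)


displacement = 491249 - 500000 = -8751 m

-8751 m


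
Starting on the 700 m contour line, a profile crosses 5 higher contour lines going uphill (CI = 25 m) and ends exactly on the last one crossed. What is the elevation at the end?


elevation = 700 + 5 * 25 = 825 m

825 m


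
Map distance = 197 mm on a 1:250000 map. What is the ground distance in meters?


ground = 197 mm * 250000 / 1000 = 49250.0 m

49250.0 m


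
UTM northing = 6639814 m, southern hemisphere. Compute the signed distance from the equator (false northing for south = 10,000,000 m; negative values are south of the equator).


For southern: actual = 6639814 - 10000000 = -3360186 m

-3360186 m


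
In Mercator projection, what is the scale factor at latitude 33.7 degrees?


SF = 1 / cos(33.7) = 1 / 0.831954 = 1.202

1.202


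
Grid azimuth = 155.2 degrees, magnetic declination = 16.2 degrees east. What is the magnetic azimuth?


magnetic azimuth = grid azimuth - declination (east +ve)
mag_az = 155.2 - 16.2 = 139.0 degrees

139.0 degrees


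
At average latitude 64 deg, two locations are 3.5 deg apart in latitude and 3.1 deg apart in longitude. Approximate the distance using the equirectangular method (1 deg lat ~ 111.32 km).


dlat_km = 3.5 * 111.32 = 389.62
dlon_km = 3.1 * 111.32 * cos(64) ≈ 151.278
dist = sqrt(389.62^2 + 151.278^2) ≈ 418.0 km

418.0 km


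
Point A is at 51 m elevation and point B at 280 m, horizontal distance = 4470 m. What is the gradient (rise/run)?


gradient = (280 - 51) / 4470 = 229 / 4470 = 0.0512

0.0512


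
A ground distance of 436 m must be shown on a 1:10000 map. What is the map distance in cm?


map_cm = 436 * 100 / 10000 = 4.36 cm

4.36 cm


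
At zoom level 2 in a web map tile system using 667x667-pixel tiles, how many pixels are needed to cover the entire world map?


tiles per axis = 2^2 = 4
total tiles = 4^2 = 16
pixels per axis = 4 * 667 = 2668
total pixels = 2668^2 = 7118224

7118224 pixels


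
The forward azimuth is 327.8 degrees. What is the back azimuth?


back azimuth = (327.8 + 180) mod 360 = 147.8 degrees

147.8 degrees


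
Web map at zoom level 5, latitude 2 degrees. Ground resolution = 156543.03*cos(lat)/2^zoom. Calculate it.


res = 156543.03 * cos(2) / 2^5 = 156543.03 * 0.99939083 / 32 = 4888.99 m/pixel

4888.99 m/pixel


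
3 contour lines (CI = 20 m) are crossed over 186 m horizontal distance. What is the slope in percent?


elevation change = 3 * 20 = 60 m
slope = 60 / 186 * 100 = 32.3%

32.3%


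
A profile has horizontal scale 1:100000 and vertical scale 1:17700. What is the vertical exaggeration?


VE = horizontal_scale / vertical_scale = 100000 / 17700 ≈ 5.6

5.6x


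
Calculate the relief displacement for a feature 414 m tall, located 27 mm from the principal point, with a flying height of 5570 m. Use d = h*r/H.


d = h * r / H = 414 * 27 / 5570 = 2.01 mm

2.01 mm


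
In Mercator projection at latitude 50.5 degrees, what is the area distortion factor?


area_distortion = 1/cos^2(50.5) = 2.472

2.472


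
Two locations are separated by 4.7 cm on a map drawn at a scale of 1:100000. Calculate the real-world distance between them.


ground = 4.7 cm * 100000 / 100 = 4700.0 m = 4.7 km

4.7 km


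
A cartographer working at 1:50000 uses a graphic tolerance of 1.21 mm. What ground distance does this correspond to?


ground = 1.21 mm * 50000 / 1000 = 60.5 m

60.5 m


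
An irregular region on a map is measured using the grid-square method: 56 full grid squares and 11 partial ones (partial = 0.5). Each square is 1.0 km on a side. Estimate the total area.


effective squares = 56 + 11 * 0.5 = 61.5
area = 61.5 * 1.0 = 61.5 km^2

61.5 km^2


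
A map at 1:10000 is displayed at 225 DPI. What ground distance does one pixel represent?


pixel_cm = 2.54 / 225 ≈ 0.011289 cm
ground = pixel_cm * 10000 / 100 = 2.54 * 10000 / (225 * 100) = 25400 / 22500 ≈ 1.13 m

1.13 m


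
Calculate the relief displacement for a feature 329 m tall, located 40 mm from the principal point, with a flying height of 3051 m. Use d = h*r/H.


d = h * r / H = 329 * 40 / 3051 = 4.31 mm

4.31 mm


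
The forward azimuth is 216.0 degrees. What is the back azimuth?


back azimuth = (216.0 + 180) mod 360 = 36.0 degrees

36.0 degrees


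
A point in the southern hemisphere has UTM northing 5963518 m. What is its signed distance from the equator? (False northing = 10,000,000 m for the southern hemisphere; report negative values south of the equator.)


For southern: actual = 5963518 - 10000000 = -4036482 m

-4036482 m


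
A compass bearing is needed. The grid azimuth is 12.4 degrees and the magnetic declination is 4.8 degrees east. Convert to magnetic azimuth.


magnetic azimuth = grid azimuth - declination (east +ve)
mag_az = 12.4 - 4.8 = 7.6 degrees

7.6 degrees


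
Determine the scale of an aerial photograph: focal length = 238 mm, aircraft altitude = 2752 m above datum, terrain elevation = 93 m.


scale = f / (H - h) = 238 mm / 2659 m = 238 / 2659000 = 1:11172

1:11172


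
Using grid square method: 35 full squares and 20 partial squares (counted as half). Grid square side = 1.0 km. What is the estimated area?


effective squares = 35 + 20 * 0.5 = 45.0
area = 45.0 * 1.0 = 45.0 km^2

45.0 km^2


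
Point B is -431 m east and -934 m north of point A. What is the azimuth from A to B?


az = atan2(-431, -934) = -155.2 deg
adjusted to 0-360: 204.8 degrees

204.8 degrees


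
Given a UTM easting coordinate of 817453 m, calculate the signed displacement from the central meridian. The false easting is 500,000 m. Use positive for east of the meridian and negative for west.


displacement = 817453 - 500000 = 317453 m

317453 m


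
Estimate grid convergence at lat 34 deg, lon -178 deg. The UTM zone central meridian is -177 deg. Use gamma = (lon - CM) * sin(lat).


gamma = (-178 - -177) * sin(34) = -1 * 0.559193 = -0.559 degrees

-0.559 degrees


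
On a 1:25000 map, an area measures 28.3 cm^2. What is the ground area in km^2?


ground_area = 28.3 * (25000/100)^2 = 1768750.0 m^2 = 1.76875 km^2 ≈ 1.769 km^2

1.769 km^2


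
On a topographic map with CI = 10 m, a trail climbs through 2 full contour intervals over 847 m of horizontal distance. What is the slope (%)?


elevation change = 2 * 10 = 20 m
slope = 20 / 847 * 100 = 2.4%

2.4%


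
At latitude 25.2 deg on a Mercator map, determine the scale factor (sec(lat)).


SF = 1 / cos(25.2) = 1 / 0.904827 = 1.105

1.105


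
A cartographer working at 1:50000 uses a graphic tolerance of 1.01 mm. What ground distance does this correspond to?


ground = 1.01 mm * 50000 / 1000 = 50.5 m

50.5 m


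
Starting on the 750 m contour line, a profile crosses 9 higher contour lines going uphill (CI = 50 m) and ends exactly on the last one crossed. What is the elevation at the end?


elevation = 750 + 9 * 50 = 1200 m

1200 m


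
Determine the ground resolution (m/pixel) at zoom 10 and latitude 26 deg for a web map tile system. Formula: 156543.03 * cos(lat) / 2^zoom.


res = 156543.03 * cos(26) / 2^10 = 156543.03 * 0.89879405 / 1024 = 137.4 m/pixel

137.4 m/pixel


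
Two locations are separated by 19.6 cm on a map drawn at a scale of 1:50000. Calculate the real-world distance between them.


ground = 19.6 cm * 50000 / 100 = 9800.0 m = 9.8 km

9.8 km


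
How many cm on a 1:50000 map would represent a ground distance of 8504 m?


map_cm = 8504 * 100 / 50000 = 17.008 cm ≈ 17.01 cm

17.01 cm


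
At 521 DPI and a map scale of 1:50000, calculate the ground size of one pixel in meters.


pixel_cm = 2.54 / 521 ≈ 0.004875 cm
ground = pixel_cm * 50000 / 100 = 2.54 * 50000 / (521 * 100) = 127000 / 52100 ≈ 2.44 m

2.44 m


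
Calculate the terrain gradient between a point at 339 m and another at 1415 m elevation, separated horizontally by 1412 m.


gradient = (1415 - 339) / 1412 = 1076 / 1412 = 0.762

0.762


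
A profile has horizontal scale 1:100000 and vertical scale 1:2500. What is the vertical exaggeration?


VE = horizontal_scale / vertical_scale = 100000 / 2500 = 40.0

40.0x


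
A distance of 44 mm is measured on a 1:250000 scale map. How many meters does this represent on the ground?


ground = 44 mm * 250000 / 1000 = 11000.0 m

11000.0 m


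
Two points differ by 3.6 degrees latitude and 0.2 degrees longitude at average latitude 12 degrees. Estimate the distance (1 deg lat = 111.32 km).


dlat_km = 3.6 * 111.32 = 400.752
dlon_km = 0.2 * 111.32 * cos(12) ≈ 21.777
dist = sqrt(400.752^2 + 21.777^2) ≈ 401.3 km

401.3 km


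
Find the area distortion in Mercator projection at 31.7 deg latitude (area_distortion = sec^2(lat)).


area_distortion = 1/cos^2(31.7) = 1.381

1.381


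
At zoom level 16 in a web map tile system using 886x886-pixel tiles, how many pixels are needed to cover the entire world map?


tiles per axis = 2^16 = 65536
total tiles = 65536^2 = 4294967296
pixels per axis = 65536 * 886 = 58064896
total pixels = 58064896^2 = 3371532147490816

3371532147490816 pixels


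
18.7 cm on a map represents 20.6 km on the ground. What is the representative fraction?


ground = 20.6 km = 2060000 cm; RF denominator = ground / map = 2060000 / 18.7 ≈ 110160; RF = 1:110160

1:110160


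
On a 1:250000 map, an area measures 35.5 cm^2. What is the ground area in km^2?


ground_area = 35.5 * (250000/100)^2 = 221875000.0 m^2 = 221.875 km^2

221.875 km^2


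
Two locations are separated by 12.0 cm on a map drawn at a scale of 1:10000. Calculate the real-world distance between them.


ground = 12.0 cm * 10000 / 100 = 1200.0 m = 1.2 km

1.2 km


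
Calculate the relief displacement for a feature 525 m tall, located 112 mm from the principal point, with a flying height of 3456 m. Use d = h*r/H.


d = h * r / H = 525 * 112 / 3456 = 17.01 mm

17.01 mm


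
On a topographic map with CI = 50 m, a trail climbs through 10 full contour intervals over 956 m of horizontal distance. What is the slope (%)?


elevation change = 10 * 50 = 500 m
slope = 500 / 956 * 100 = 52.3%

52.3%


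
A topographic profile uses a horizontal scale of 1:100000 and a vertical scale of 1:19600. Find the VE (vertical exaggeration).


VE = horizontal_scale / vertical_scale = 100000 / 19600 ≈ 5.1

5.1x


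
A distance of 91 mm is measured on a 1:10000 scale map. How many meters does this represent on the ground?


ground = 91 mm * 10000 / 1000 = 910.0 m

910.0 m


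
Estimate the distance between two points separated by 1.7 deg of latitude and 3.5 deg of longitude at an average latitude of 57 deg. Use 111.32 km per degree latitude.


dlat_km = 1.7 * 111.32 = 189.244
dlon_km = 3.5 * 111.32 * cos(57) ≈ 212.202
dist = sqrt(189.244^2 + 212.202^2) ≈ 284.3 km

284.3 km


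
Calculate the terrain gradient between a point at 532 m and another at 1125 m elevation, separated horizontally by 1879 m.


gradient = (1125 - 532) / 1879 = 593 / 1879 = 0.3156

0.3156


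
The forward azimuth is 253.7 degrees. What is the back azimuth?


back azimuth = (253.7 + 180) mod 360 = 73.7 degrees

73.7 degrees


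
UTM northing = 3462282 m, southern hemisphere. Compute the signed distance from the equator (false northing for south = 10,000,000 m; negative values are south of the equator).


For southern: actual = 3462282 - 10000000 = -6537718 m

-6537718 m


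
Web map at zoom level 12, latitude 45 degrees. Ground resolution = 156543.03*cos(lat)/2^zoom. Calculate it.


res = 156543.03 * cos(45) / 2^12 = 156543.03 * 0.70710678 / 4096 = 27.02 m/pixel

27.02 m/pixel


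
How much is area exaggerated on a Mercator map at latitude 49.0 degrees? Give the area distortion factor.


area_distortion = 1/cos^2(49.0) = 2.323

2.323


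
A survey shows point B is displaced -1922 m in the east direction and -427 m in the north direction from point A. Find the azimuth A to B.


az = atan2(-1922, -427) = -102.5 deg
adjusted to 0-360: 257.5 degrees

257.5 degrees


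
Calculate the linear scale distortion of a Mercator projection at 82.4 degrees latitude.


SF = 1 / cos(82.4) = 1 / 0.132256 = 7.561

7.561


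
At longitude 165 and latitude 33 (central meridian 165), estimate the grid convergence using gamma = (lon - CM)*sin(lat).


gamma = (165 - 165) * sin(33) = 0 * 0.544639 = 0.0 degrees

0.0 degrees


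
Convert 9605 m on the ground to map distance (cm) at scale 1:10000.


map_cm = 9605 * 100 / 10000 = 96.05 cm

96.05 cm


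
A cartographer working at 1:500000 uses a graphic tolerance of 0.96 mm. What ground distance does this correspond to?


ground = 0.96 mm * 500000 / 1000 = 480.0 m

480.0 m


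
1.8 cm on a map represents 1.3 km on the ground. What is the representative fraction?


ground = 1.3 km = 130000 cm; RF denominator = ground / map = 130000 / 1.8 ≈ 72222; RF = 1:72222

1:72222


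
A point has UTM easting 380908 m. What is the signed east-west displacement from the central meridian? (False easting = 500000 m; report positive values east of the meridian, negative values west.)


displacement = 380908 - 500000 = -119092 m

-119092 m


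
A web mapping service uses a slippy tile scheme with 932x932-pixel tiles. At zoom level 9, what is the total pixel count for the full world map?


tiles per axis = 2^9 = 512
total tiles = 512^2 = 262144
pixels per axis = 512 * 932 = 477184
total pixels = 477184^2 = 227704569856

227704569856 pixels


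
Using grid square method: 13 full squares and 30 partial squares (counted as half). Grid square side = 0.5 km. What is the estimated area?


effective squares = 13 + 30 * 0.5 = 28.0
area = 28.0 * 0.25 = 7.0 km^2

7.0 km^2


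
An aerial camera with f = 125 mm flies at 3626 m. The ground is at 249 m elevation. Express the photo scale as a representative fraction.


scale = f / (H - h) = 125 mm / 3377 m = 125 / 3377000 = 1:27016

1:27016


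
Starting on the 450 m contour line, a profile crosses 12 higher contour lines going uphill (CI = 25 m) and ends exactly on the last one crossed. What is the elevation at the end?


elevation = 450 + 12 * 25 = 750 m

750 m


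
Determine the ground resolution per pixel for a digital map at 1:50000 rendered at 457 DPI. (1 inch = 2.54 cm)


pixel_cm = 2.54 / 457 ≈ 0.005558 cm
ground = pixel_cm * 50000 / 100 = 2.54 * 50000 / (457 * 100) = 127000 / 45700 ≈ 2.78 m

2.78 m


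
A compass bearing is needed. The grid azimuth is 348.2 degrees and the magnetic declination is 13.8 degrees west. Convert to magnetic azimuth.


magnetic azimuth = grid azimuth - declination (east +ve)
mag_az = 348.2 - -13.8 = 2.0 degrees

2.0 degrees


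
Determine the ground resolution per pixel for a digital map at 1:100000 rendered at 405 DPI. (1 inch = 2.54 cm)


pixel_cm = 2.54 / 405 ≈ 0.006272 cm
ground = pixel_cm * 100000 / 100 = 2.54 * 100000 / (405 * 100) = 254000 / 40500 ≈ 6.27 m

6.27 m


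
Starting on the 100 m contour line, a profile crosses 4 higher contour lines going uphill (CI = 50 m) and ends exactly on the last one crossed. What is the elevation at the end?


elevation = 100 + 4 * 50 = 300 m

300 m


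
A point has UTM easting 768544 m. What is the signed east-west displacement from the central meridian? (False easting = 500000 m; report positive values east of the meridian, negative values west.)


displacement = 768544 - 500000 = 268544 m

268544 m


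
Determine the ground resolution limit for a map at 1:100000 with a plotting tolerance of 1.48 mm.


ground = 1.48 mm * 100000 / 1000 = 148.0 m

148.0 m


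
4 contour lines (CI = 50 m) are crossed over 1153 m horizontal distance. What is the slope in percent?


elevation change = 4 * 50 = 200 m
slope = 200 / 1153 * 100 = 17.3%

17.3%


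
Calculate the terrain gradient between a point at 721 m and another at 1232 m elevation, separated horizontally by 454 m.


gradient = (1232 - 721) / 454 = 511 / 454 = 1.1256

1.1256


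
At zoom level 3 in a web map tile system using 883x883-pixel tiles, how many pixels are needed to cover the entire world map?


tiles per axis = 2^3 = 8
total tiles = 8^2 = 64
pixels per axis = 8 * 883 = 7064
total pixels = 7064^2 = 49900096

49900096 pixels


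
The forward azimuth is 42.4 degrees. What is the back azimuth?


back azimuth = (42.4 + 180) mod 360 = 222.4 degrees

222.4 degrees


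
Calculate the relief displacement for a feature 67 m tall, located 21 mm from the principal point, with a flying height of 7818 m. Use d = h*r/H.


d = h * r / H = 67 * 21 / 7818 = 0.18 mm

0.18 mm


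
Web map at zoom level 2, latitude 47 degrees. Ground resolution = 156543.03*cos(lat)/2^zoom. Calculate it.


res = 156543.03 * cos(47) / 2^2 = 156543.03 * 0.68199836 / 4 = 26690.52 m/pixel

26690.52 m/pixel


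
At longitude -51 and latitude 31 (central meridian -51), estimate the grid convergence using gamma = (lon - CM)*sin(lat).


gamma = (-51 - -51) * sin(31) = 0 * 0.515038 = 0.0 degrees

0.0 degrees


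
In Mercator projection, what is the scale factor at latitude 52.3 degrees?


SF = 1 / cos(52.3) = 1 / 0.611527 = 1.635

1.635


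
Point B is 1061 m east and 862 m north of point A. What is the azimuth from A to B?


az = atan2(1061, 862) = 50.9 deg
adjusted to 0-360: 50.9 degrees

50.9 degrees


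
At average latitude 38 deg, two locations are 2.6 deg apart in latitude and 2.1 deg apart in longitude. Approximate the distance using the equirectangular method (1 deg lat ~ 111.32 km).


dlat_km = 2.6 * 111.32 = 289.432
dlon_km = 2.1 * 111.32 * cos(38) ≈ 184.215
dist = sqrt(289.432^2 + 184.215^2) ≈ 343.1 km

343.1 km


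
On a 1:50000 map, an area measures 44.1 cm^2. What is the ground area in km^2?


ground_area = 44.1 * (50000/100)^2 = 11025000.0 m^2 = 11.025 km^2

11.025 km^2


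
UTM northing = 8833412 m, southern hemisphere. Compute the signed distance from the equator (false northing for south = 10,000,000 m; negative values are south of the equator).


For southern: actual = 8833412 - 10000000 = -1166588 m

-1166588 m


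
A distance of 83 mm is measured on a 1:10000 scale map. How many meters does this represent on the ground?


ground = 83 mm * 10000 / 1000 = 830.0 m

830.0 m


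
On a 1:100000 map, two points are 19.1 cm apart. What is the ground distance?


ground = 19.1 cm * 100000 / 100 = 19100.0 m = 19.1 km

19.1 km


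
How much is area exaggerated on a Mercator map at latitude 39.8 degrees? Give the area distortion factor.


area_distortion = 1/cos^2(39.8) = 1.694

1.694


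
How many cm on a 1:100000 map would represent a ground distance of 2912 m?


map_cm = 2912 * 100 / 100000 = 2.912 cm ≈ 2.91 cm

2.91 cm


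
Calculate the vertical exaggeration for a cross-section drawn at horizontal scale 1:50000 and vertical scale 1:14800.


VE = horizontal_scale / vertical_scale = 50000 / 14800 ≈ 3.4

3.4x


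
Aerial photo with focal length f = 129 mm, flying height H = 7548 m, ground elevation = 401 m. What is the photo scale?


scale = f / (H - h) = 129 mm / 7147 m = 129 / 7147000 = 1:55403

1:55403


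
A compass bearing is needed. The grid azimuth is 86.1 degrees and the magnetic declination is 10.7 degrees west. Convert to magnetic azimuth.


magnetic azimuth = grid azimuth - declination (east +ve)
mag_az = 86.1 - -10.7 = 96.8 degrees

96.8 degrees


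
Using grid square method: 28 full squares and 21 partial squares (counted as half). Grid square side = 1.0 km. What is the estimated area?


effective squares = 28 + 21 * 0.5 = 38.5
area = 38.5 * 1.0 = 38.5 km^2

38.5 km^2


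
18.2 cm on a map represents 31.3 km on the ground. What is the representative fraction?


ground = 31.3 km = 3130000 cm; RF denominator = ground / map = 3130000 / 18.2 ≈ 171978; RF = 1:171978

1:171978


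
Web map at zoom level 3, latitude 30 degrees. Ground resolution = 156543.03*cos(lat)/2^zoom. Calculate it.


res = 156543.03 * cos(30) / 2^3 = 156543.03 * 0.8660254 / 8 = 16946.28 m/pixel

16946.28 m/pixel


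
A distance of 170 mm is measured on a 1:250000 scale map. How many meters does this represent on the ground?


ground = 170 mm * 250000 / 1000 = 42500.0 m

42500.0 m
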